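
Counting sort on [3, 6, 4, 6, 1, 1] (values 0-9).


Input: [3, 6, 4, 6, 1, 1]
Counts: [0, 2, 0, 1, 1, 0, 2, 0, 0, 0]

Sorted: [1, 1, 3, 4, 6, 6]


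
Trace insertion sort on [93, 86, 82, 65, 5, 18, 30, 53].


Initial: [93, 86, 82, 65, 5, 18, 30, 53]
Insert 86: [86, 93, 82, 65, 5, 18, 30, 53]
Insert 82: [82, 86, 93, 65, 5, 18, 30, 53]
Insert 65: [65, 82, 86, 93, 5, 18, 30, 53]
Insert 5: [5, 65, 82, 86, 93, 18, 30, 53]
Insert 18: [5, 18, 65, 82, 86, 93, 30, 53]
Insert 30: [5, 18, 30, 65, 82, 86, 93, 53]
Insert 53: [5, 18, 30, 53, 65, 82, 86, 93]

Sorted: [5, 18, 30, 53, 65, 82, 86, 93]


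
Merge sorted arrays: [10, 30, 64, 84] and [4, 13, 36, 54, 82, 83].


Take 4 from B
Take 10 from A
Take 13 from B
Take 30 from A
Take 36 from B
Take 54 from B
Take 64 from A
Take 82 from B
Take 83 from B

Merged: [4, 10, 13, 30, 36, 54, 64, 82, 83, 84]


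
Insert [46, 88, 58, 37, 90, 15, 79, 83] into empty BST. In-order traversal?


Insert 46: root
Insert 88: R from 46
Insert 58: R from 46 -> L from 88
Insert 37: L from 46
Insert 90: R from 46 -> R from 88
Insert 15: L from 46 -> L from 37
Insert 79: R from 46 -> L from 88 -> R from 58
Insert 83: R from 46 -> L from 88 -> R from 58 -> R from 79

In-order: [15, 37, 46, 58, 79, 83, 88, 90]


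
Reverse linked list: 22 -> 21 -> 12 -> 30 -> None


Step 1: curr=22, set curr.next=prev(None) | reversed so far: 22
Step 2: curr=21, set curr.next=prev(22) | reversed so far: 21 -> 22
Step 3: curr=12, set curr.next=prev(21) | reversed so far: 12 -> 21 -> 22
Step 4: curr=30, set curr.next=prev(12) | reversed so far: 30 -> 12 -> 21 -> 22

30 -> 12 -> 21 -> 22 -> None


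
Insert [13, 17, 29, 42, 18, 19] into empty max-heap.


Insert 13: [13]
Insert 17: [17, 13]
Insert 29: [29, 13, 17]
Insert 42: [42, 29, 17, 13]
Insert 18: [42, 29, 17, 13, 18]
Insert 19: [42, 29, 19, 13, 18, 17]

Final heap: [42, 29, 19, 13, 18, 17]


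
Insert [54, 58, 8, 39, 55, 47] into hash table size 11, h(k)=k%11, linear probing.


Insert 54: h=10 -> slot 10
Insert 58: h=3 -> slot 3
Insert 8: h=8 -> slot 8
Insert 39: h=6 -> slot 6
Insert 55: h=0 -> slot 0
Insert 47: h=3, 1 probes -> slot 4

Table: [55, None, None, 58, 47, None, 39, None, 8, None, 54]


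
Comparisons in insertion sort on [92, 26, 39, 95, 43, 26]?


Algorithm: insertion sort
Input: [92, 26, 39, 95, 43, 26]
Sorted: [26, 26, 39, 43, 92, 95]

12


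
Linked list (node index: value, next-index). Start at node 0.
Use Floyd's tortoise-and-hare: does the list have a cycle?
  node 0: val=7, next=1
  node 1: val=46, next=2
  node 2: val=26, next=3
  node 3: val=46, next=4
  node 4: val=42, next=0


Floyd's tortoise (slow, +1) and hare (fast, +2):
  init: slow=0, fast=0
  step 1: slow=1, fast=2
  step 2: slow=2, fast=4
  step 3: slow=3, fast=1
  step 4: slow=4, fast=3
  step 5: slow=0, fast=0
  slow == fast at node 0: cycle detected

Cycle: yes


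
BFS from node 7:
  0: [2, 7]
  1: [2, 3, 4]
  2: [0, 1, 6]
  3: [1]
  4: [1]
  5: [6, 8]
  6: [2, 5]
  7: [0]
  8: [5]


Visit 7, enqueue [0]
Visit 0, enqueue [2]
Visit 2, enqueue [1, 6]
Visit 1, enqueue [3, 4]
Visit 6, enqueue [5]
Visit 3, enqueue []
Visit 4, enqueue []
Visit 5, enqueue [8]
Visit 8, enqueue []

BFS order: [7, 0, 2, 1, 6, 3, 4, 5, 8]


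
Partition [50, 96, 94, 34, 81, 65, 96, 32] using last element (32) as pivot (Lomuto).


Pivot: 32
Place pivot at 0: [32, 96, 94, 34, 81, 65, 96, 50]

Partitioned: [32, 96, 94, 34, 81, 65, 96, 50]


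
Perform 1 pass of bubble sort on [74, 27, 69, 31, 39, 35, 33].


Initial: [74, 27, 69, 31, 39, 35, 33]
Pass 1: [27, 69, 31, 39, 35, 33, 74] (6 swaps)

After 1 pass: [27, 69, 31, 39, 35, 33, 74]


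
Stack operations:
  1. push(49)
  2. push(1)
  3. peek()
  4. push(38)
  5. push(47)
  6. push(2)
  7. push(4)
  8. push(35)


push(49) -> [49]
push(1) -> [49, 1]
peek()->1
push(38) -> [49, 1, 38]
push(47) -> [49, 1, 38, 47]
push(2) -> [49, 1, 38, 47, 2]
push(4) -> [49, 1, 38, 47, 2, 4]
push(35) -> [49, 1, 38, 47, 2, 4, 35]

Final stack: [49, 1, 38, 47, 2, 4, 35]


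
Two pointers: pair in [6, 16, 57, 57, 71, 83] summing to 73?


lo=0(6)+hi=5(83)=89
lo=0(6)+hi=4(71)=77
lo=0(6)+hi=3(57)=63
lo=1(16)+hi=3(57)=73

Yes: 16+57=73


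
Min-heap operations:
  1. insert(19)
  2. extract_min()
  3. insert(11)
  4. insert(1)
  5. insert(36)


insert(19) -> [19]
extract_min()->19, []
insert(11) -> [11]
insert(1) -> [1, 11]
insert(36) -> [1, 11, 36]

Final heap: [1, 11, 36]


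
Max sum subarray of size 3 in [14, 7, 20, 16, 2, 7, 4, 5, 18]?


[0:3]: 41
[1:4]: 43
[2:5]: 38
[3:6]: 25
[4:7]: 13
[5:8]: 16
[6:9]: 27

Max: 43 at [1:4]


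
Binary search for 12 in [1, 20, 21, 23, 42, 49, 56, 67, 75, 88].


Step 1: lo=0, hi=9, mid=4, val=42
Step 2: lo=0, hi=3, mid=1, val=20
Step 3: lo=0, hi=0, mid=0, val=1

Not found


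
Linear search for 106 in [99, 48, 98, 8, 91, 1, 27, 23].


i=0: 99!=106
i=1: 48!=106
i=2: 98!=106
i=3: 8!=106
i=4: 91!=106
i=5: 1!=106
i=6: 27!=106
i=7: 23!=106

Not found, 8 comps


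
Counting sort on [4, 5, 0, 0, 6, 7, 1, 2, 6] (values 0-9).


Input: [4, 5, 0, 0, 6, 7, 1, 2, 6]
Counts: [2, 1, 1, 0, 1, 1, 2, 1, 0, 0]

Sorted: [0, 0, 1, 2, 4, 5, 6, 6, 7]


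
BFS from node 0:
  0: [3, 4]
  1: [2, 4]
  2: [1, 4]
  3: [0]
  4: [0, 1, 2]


Visit 0, enqueue [3, 4]
Visit 3, enqueue []
Visit 4, enqueue [1, 2]
Visit 1, enqueue []
Visit 2, enqueue []

BFS order: [0, 3, 4, 1, 2]


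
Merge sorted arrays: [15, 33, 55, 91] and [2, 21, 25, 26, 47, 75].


Take 2 from B
Take 15 from A
Take 21 from B
Take 25 from B
Take 26 from B
Take 33 from A
Take 47 from B
Take 55 from A
Take 75 from B

Merged: [2, 15, 21, 25, 26, 33, 47, 55, 75, 91]


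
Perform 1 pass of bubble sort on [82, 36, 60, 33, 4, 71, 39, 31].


Initial: [82, 36, 60, 33, 4, 71, 39, 31]
Pass 1: [36, 60, 33, 4, 71, 39, 31, 82] (7 swaps)

After 1 pass: [36, 60, 33, 4, 71, 39, 31, 82]


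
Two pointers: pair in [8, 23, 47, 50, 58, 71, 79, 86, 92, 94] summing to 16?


lo=0(8)+hi=9(94)=102
lo=0(8)+hi=8(92)=100
lo=0(8)+hi=7(86)=94
lo=0(8)+hi=6(79)=87
lo=0(8)+hi=5(71)=79
lo=0(8)+hi=4(58)=66
lo=0(8)+hi=3(50)=58
lo=0(8)+hi=2(47)=55
lo=0(8)+hi=1(23)=31

No pair found


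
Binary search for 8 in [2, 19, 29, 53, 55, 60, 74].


Step 1: lo=0, hi=6, mid=3, val=53
Step 2: lo=0, hi=2, mid=1, val=19
Step 3: lo=0, hi=0, mid=0, val=2

Not found


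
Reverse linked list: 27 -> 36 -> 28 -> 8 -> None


Step 1: curr=27, set curr.next=prev(None) | reversed so far: 27
Step 2: curr=36, set curr.next=prev(27) | reversed so far: 36 -> 27
Step 3: curr=28, set curr.next=prev(36) | reversed so far: 28 -> 36 -> 27
Step 4: curr=8, set curr.next=prev(28) | reversed so far: 8 -> 28 -> 36 -> 27

8 -> 28 -> 36 -> 27 -> None


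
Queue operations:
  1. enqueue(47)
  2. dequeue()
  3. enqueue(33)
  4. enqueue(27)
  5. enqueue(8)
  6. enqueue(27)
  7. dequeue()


enqueue(47) -> [47]
dequeue()->47, []
enqueue(33) -> [33]
enqueue(27) -> [33, 27]
enqueue(8) -> [33, 27, 8]
enqueue(27) -> [33, 27, 8, 27]
dequeue()->33, [27, 8, 27]

Final queue: [27, 8, 27]


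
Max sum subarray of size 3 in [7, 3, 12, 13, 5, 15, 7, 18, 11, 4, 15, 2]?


[0:3]: 22
[1:4]: 28
[2:5]: 30
[3:6]: 33
[4:7]: 27
[5:8]: 40
[6:9]: 36
[7:10]: 33
[8:11]: 30
[9:12]: 21

Max: 40 at [5:8]


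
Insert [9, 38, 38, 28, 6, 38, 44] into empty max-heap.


Insert 9: [9]
Insert 38: [38, 9]
Insert 38: [38, 9, 38]
Insert 28: [38, 28, 38, 9]
Insert 6: [38, 28, 38, 9, 6]
Insert 38: [38, 28, 38, 9, 6, 38]
Insert 44: [44, 28, 38, 9, 6, 38, 38]

Final heap: [44, 28, 38, 9, 6, 38, 38]


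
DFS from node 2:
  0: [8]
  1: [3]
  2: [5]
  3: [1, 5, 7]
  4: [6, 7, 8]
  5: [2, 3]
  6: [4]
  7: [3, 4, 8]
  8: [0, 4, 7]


Visit 2, push [5]
Visit 5, push [3]
Visit 3, push [7, 1]
Visit 1, push []
Visit 7, push [8, 4]
Visit 4, push [8, 6]
Visit 6, push []
Visit 8, push [0]
Visit 0, push []

DFS order: [2, 5, 3, 1, 7, 4, 6, 8, 0]


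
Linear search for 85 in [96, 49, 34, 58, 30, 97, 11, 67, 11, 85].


i=0: 96!=85
i=1: 49!=85
i=2: 34!=85
i=3: 58!=85
i=4: 30!=85
i=5: 97!=85
i=6: 11!=85
i=7: 67!=85
i=8: 11!=85
i=9: 85==85 found!

Found at 9, 10 comps


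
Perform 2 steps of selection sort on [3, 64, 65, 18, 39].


Initial: [3, 64, 65, 18, 39]
Step 1: min=3 at 0
  Swap: [3, 64, 65, 18, 39]
Step 2: min=18 at 3
  Swap: [3, 18, 65, 64, 39]

After 2 steps: [3, 18, 65, 64, 39]


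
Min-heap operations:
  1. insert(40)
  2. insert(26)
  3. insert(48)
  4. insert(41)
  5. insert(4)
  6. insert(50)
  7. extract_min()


insert(40) -> [40]
insert(26) -> [26, 40]
insert(48) -> [26, 40, 48]
insert(41) -> [26, 40, 48, 41]
insert(4) -> [4, 26, 48, 41, 40]
insert(50) -> [4, 26, 48, 41, 40, 50]
extract_min()->4, [26, 40, 48, 41, 50]

Final heap: [26, 40, 48, 41, 50]


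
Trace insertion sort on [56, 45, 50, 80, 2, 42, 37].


Initial: [56, 45, 50, 80, 2, 42, 37]
Insert 45: [45, 56, 50, 80, 2, 42, 37]
Insert 50: [45, 50, 56, 80, 2, 42, 37]
Insert 80: [45, 50, 56, 80, 2, 42, 37]
Insert 2: [2, 45, 50, 56, 80, 42, 37]
Insert 42: [2, 42, 45, 50, 56, 80, 37]
Insert 37: [2, 37, 42, 45, 50, 56, 80]

Sorted: [2, 37, 42, 45, 50, 56, 80]


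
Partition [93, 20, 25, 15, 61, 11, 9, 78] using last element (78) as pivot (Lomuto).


Pivot: 78
  20 <= 78: swap -> [20, 93, 25, 15, 61, 11, 9, 78]
  25 <= 78: swap -> [20, 25, 93, 15, 61, 11, 9, 78]
  15 <= 78: swap -> [20, 25, 15, 93, 61, 11, 9, 78]
  61 <= 78: swap -> [20, 25, 15, 61, 93, 11, 9, 78]
  11 <= 78: swap -> [20, 25, 15, 61, 11, 93, 9, 78]
  9 <= 78: swap -> [20, 25, 15, 61, 11, 9, 93, 78]
Place pivot at 6: [20, 25, 15, 61, 11, 9, 78, 93]

Partitioned: [20, 25, 15, 61, 11, 9, 78, 93]


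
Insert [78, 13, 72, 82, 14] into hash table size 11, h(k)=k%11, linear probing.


Insert 78: h=1 -> slot 1
Insert 13: h=2 -> slot 2
Insert 72: h=6 -> slot 6
Insert 82: h=5 -> slot 5
Insert 14: h=3 -> slot 3

Table: [None, 78, 13, 14, None, 82, 72, None, None, None, None]


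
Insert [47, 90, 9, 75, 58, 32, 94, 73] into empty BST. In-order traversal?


Insert 47: root
Insert 90: R from 47
Insert 9: L from 47
Insert 75: R from 47 -> L from 90
Insert 58: R from 47 -> L from 90 -> L from 75
Insert 32: L from 47 -> R from 9
Insert 94: R from 47 -> R from 90
Insert 73: R from 47 -> L from 90 -> L from 75 -> R from 58

In-order: [9, 32, 47, 58, 73, 75, 90, 94]


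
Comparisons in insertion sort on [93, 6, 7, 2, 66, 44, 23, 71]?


Algorithm: insertion sort
Input: [93, 6, 7, 2, 66, 44, 23, 71]
Sorted: [2, 6, 7, 23, 44, 66, 71, 93]

17


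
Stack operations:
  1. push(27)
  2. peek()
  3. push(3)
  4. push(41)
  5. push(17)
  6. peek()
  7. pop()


push(27) -> [27]
peek()->27
push(3) -> [27, 3]
push(41) -> [27, 3, 41]
push(17) -> [27, 3, 41, 17]
peek()->17
pop()->17, [27, 3, 41]

Final stack: [27, 3, 41]


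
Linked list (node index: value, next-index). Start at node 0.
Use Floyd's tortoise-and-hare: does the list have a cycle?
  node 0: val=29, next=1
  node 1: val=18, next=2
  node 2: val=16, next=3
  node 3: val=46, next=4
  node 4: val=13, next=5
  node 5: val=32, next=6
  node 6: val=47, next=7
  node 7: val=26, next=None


Floyd's tortoise (slow, +1) and hare (fast, +2):
  init: slow=0, fast=0
  step 1: slow=1, fast=2
  step 2: slow=2, fast=4
  step 3: slow=3, fast=6
  step 4: fast 6->7->None, no cycle

Cycle: no


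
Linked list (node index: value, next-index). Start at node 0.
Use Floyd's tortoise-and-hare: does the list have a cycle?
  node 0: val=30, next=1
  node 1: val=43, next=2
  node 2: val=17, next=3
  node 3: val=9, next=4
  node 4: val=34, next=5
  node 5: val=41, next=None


Floyd's tortoise (slow, +1) and hare (fast, +2):
  init: slow=0, fast=0
  step 1: slow=1, fast=2
  step 2: slow=2, fast=4
  step 3: fast 4->5->None, no cycle

Cycle: no


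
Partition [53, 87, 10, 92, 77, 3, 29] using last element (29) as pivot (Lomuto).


Pivot: 29
  10 <= 29: swap -> [10, 87, 53, 92, 77, 3, 29]
  3 <= 29: swap -> [10, 3, 53, 92, 77, 87, 29]
Place pivot at 2: [10, 3, 29, 92, 77, 87, 53]

Partitioned: [10, 3, 29, 92, 77, 87, 53]


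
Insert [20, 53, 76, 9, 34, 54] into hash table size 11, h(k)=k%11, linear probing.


Insert 20: h=9 -> slot 9
Insert 53: h=9, 1 probes -> slot 10
Insert 76: h=10, 1 probes -> slot 0
Insert 9: h=9, 3 probes -> slot 1
Insert 34: h=1, 1 probes -> slot 2
Insert 54: h=10, 4 probes -> slot 3

Table: [76, 9, 34, 54, None, None, None, None, None, 20, 53]


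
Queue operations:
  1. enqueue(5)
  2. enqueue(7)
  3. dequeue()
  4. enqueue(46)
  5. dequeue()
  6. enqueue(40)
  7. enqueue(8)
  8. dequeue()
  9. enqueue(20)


enqueue(5) -> [5]
enqueue(7) -> [5, 7]
dequeue()->5, [7]
enqueue(46) -> [7, 46]
dequeue()->7, [46]
enqueue(40) -> [46, 40]
enqueue(8) -> [46, 40, 8]
dequeue()->46, [40, 8]
enqueue(20) -> [40, 8, 20]

Final queue: [40, 8, 20]


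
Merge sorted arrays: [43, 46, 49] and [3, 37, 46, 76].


Take 3 from B
Take 37 from B
Take 43 from A
Take 46 from A
Take 46 from B
Take 49 from A

Merged: [3, 37, 43, 46, 46, 49, 76]


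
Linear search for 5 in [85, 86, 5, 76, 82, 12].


i=0: 85!=5
i=1: 86!=5
i=2: 5==5 found!

Found at 2, 3 comps


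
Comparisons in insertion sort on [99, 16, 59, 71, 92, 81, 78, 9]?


Algorithm: insertion sort
Input: [99, 16, 59, 71, 92, 81, 78, 9]
Sorted: [9, 16, 59, 71, 78, 81, 92, 99]

21


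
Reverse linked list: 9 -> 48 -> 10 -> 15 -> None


Step 1: curr=9, set curr.next=prev(None) | reversed so far: 9
Step 2: curr=48, set curr.next=prev(9) | reversed so far: 48 -> 9
Step 3: curr=10, set curr.next=prev(48) | reversed so far: 10 -> 48 -> 9
Step 4: curr=15, set curr.next=prev(10) | reversed so far: 15 -> 10 -> 48 -> 9

15 -> 10 -> 48 -> 9 -> None


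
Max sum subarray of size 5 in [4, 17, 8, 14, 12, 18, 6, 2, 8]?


[0:5]: 55
[1:6]: 69
[2:7]: 58
[3:8]: 52
[4:9]: 46

Max: 69 at [1:6]


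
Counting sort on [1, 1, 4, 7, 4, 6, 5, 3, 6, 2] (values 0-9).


Input: [1, 1, 4, 7, 4, 6, 5, 3, 6, 2]
Counts: [0, 2, 1, 1, 2, 1, 2, 1, 0, 0]

Sorted: [1, 1, 2, 3, 4, 4, 5, 6, 6, 7]


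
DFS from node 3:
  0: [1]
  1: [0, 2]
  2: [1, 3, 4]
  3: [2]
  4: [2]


Visit 3, push [2]
Visit 2, push [4, 1]
Visit 1, push [0]
Visit 0, push []
Visit 4, push []

DFS order: [3, 2, 1, 0, 4]


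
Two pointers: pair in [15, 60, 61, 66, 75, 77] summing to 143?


lo=0(15)+hi=5(77)=92
lo=1(60)+hi=5(77)=137
lo=2(61)+hi=5(77)=138
lo=3(66)+hi=5(77)=143

Yes: 66+77=143


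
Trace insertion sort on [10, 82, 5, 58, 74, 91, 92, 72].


Initial: [10, 82, 5, 58, 74, 91, 92, 72]
Insert 82: [10, 82, 5, 58, 74, 91, 92, 72]
Insert 5: [5, 10, 82, 58, 74, 91, 92, 72]
Insert 58: [5, 10, 58, 82, 74, 91, 92, 72]
Insert 74: [5, 10, 58, 74, 82, 91, 92, 72]
Insert 91: [5, 10, 58, 74, 82, 91, 92, 72]
Insert 92: [5, 10, 58, 74, 82, 91, 92, 72]
Insert 72: [5, 10, 58, 72, 74, 82, 91, 92]

Sorted: [5, 10, 58, 72, 74, 82, 91, 92]


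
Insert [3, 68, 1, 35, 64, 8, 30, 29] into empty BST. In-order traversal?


Insert 3: root
Insert 68: R from 3
Insert 1: L from 3
Insert 35: R from 3 -> L from 68
Insert 64: R from 3 -> L from 68 -> R from 35
Insert 8: R from 3 -> L from 68 -> L from 35
Insert 30: R from 3 -> L from 68 -> L from 35 -> R from 8
Insert 29: R from 3 -> L from 68 -> L from 35 -> R from 8 -> L from 30

In-order: [1, 3, 8, 29, 30, 35, 64, 68]


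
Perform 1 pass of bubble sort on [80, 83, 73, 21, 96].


Initial: [80, 83, 73, 21, 96]
Pass 1: [80, 73, 21, 83, 96] (2 swaps)

After 1 pass: [80, 73, 21, 83, 96]


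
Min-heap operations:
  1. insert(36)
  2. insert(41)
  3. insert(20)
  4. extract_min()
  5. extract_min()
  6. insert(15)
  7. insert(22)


insert(36) -> [36]
insert(41) -> [36, 41]
insert(20) -> [20, 41, 36]
extract_min()->20, [36, 41]
extract_min()->36, [41]
insert(15) -> [15, 41]
insert(22) -> [15, 41, 22]

Final heap: [15, 41, 22]


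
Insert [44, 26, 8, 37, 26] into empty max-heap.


Insert 44: [44]
Insert 26: [44, 26]
Insert 8: [44, 26, 8]
Insert 37: [44, 37, 8, 26]
Insert 26: [44, 37, 8, 26, 26]

Final heap: [44, 37, 8, 26, 26]


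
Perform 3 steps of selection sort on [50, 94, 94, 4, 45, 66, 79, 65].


Initial: [50, 94, 94, 4, 45, 66, 79, 65]
Step 1: min=4 at 3
  Swap: [4, 94, 94, 50, 45, 66, 79, 65]
Step 2: min=45 at 4
  Swap: [4, 45, 94, 50, 94, 66, 79, 65]
Step 3: min=50 at 3
  Swap: [4, 45, 50, 94, 94, 66, 79, 65]

After 3 steps: [4, 45, 50, 94, 94, 66, 79, 65]


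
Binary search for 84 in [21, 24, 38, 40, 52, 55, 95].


Step 1: lo=0, hi=6, mid=3, val=40
Step 2: lo=4, hi=6, mid=5, val=55
Step 3: lo=6, hi=6, mid=6, val=95

Not found


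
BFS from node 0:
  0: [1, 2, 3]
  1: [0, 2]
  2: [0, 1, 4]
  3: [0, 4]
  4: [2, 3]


Visit 0, enqueue [1, 2, 3]
Visit 1, enqueue []
Visit 2, enqueue [4]
Visit 3, enqueue []
Visit 4, enqueue []

BFS order: [0, 1, 2, 3, 4]


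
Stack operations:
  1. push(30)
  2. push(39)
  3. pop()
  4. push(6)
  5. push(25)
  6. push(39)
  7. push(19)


push(30) -> [30]
push(39) -> [30, 39]
pop()->39, [30]
push(6) -> [30, 6]
push(25) -> [30, 6, 25]
push(39) -> [30, 6, 25, 39]
push(19) -> [30, 6, 25, 39, 19]

Final stack: [30, 6, 25, 39, 19]


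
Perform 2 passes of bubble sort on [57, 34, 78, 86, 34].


Initial: [57, 34, 78, 86, 34]
Pass 1: [34, 57, 78, 34, 86] (2 swaps)
Pass 2: [34, 57, 34, 78, 86] (1 swaps)

After 2 passes: [34, 57, 34, 78, 86]


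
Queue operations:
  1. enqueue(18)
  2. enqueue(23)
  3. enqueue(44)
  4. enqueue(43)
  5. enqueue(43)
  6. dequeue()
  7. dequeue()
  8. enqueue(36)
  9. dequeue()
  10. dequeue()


enqueue(18) -> [18]
enqueue(23) -> [18, 23]
enqueue(44) -> [18, 23, 44]
enqueue(43) -> [18, 23, 44, 43]
enqueue(43) -> [18, 23, 44, 43, 43]
dequeue()->18, [23, 44, 43, 43]
dequeue()->23, [44, 43, 43]
enqueue(36) -> [44, 43, 43, 36]
dequeue()->44, [43, 43, 36]
dequeue()->43, [43, 36]

Final queue: [43, 36]


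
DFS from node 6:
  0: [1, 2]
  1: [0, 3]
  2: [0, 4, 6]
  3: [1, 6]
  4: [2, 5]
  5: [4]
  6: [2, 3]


Visit 6, push [3, 2]
Visit 2, push [4, 0]
Visit 0, push [1]
Visit 1, push [3]
Visit 3, push []
Visit 4, push [5]
Visit 5, push []

DFS order: [6, 2, 0, 1, 3, 4, 5]


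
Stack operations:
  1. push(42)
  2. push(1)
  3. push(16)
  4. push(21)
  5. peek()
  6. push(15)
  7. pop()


push(42) -> [42]
push(1) -> [42, 1]
push(16) -> [42, 1, 16]
push(21) -> [42, 1, 16, 21]
peek()->21
push(15) -> [42, 1, 16, 21, 15]
pop()->15, [42, 1, 16, 21]

Final stack: [42, 1, 16, 21]


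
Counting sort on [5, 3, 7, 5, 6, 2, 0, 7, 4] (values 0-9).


Input: [5, 3, 7, 5, 6, 2, 0, 7, 4]
Counts: [1, 0, 1, 1, 1, 2, 1, 2, 0, 0]

Sorted: [0, 2, 3, 4, 5, 5, 6, 7, 7]


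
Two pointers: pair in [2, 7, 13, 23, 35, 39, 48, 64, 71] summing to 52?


lo=0(2)+hi=8(71)=73
lo=0(2)+hi=7(64)=66
lo=0(2)+hi=6(48)=50
lo=1(7)+hi=6(48)=55
lo=1(7)+hi=5(39)=46
lo=2(13)+hi=5(39)=52

Yes: 13+39=52


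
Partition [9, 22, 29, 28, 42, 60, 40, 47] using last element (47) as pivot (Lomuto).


Pivot: 47
  9 <= 47: advance i (no swap)
  22 <= 47: advance i (no swap)
  29 <= 47: advance i (no swap)
  28 <= 47: advance i (no swap)
  42 <= 47: advance i (no swap)
  40 <= 47: swap -> [9, 22, 29, 28, 42, 40, 60, 47]
Place pivot at 6: [9, 22, 29, 28, 42, 40, 47, 60]

Partitioned: [9, 22, 29, 28, 42, 40, 47, 60]


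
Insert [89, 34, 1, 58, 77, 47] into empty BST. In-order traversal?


Insert 89: root
Insert 34: L from 89
Insert 1: L from 89 -> L from 34
Insert 58: L from 89 -> R from 34
Insert 77: L from 89 -> R from 34 -> R from 58
Insert 47: L from 89 -> R from 34 -> L from 58

In-order: [1, 34, 47, 58, 77, 89]


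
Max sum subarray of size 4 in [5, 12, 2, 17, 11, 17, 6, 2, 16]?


[0:4]: 36
[1:5]: 42
[2:6]: 47
[3:7]: 51
[4:8]: 36
[5:9]: 41

Max: 51 at [3:7]


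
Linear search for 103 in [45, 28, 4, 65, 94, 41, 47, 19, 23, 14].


i=0: 45!=103
i=1: 28!=103
i=2: 4!=103
i=3: 65!=103
i=4: 94!=103
i=5: 41!=103
i=6: 47!=103
i=7: 19!=103
i=8: 23!=103
i=9: 14!=103

Not found, 10 comps


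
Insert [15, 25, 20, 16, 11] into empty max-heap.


Insert 15: [15]
Insert 25: [25, 15]
Insert 20: [25, 15, 20]
Insert 16: [25, 16, 20, 15]
Insert 11: [25, 16, 20, 15, 11]

Final heap: [25, 16, 20, 15, 11]


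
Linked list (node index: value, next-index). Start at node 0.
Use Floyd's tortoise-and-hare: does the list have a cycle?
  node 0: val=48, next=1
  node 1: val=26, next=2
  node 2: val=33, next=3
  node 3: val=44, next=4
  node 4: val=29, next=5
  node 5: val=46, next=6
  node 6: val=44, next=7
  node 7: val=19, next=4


Floyd's tortoise (slow, +1) and hare (fast, +2):
  init: slow=0, fast=0
  step 1: slow=1, fast=2
  step 2: slow=2, fast=4
  step 3: slow=3, fast=6
  step 4: slow=4, fast=4
  slow == fast at node 4: cycle detected

Cycle: yes


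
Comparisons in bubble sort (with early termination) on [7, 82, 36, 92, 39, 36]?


Algorithm: bubble sort (with early termination)
Input: [7, 82, 36, 92, 39, 36]
Sorted: [7, 36, 36, 39, 82, 92]

14


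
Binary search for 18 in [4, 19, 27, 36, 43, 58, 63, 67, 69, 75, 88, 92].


Step 1: lo=0, hi=11, mid=5, val=58
Step 2: lo=0, hi=4, mid=2, val=27
Step 3: lo=0, hi=1, mid=0, val=4
Step 4: lo=1, hi=1, mid=1, val=19

Not found


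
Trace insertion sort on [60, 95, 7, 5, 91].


Initial: [60, 95, 7, 5, 91]
Insert 95: [60, 95, 7, 5, 91]
Insert 7: [7, 60, 95, 5, 91]
Insert 5: [5, 7, 60, 95, 91]
Insert 91: [5, 7, 60, 91, 95]

Sorted: [5, 7, 60, 91, 95]


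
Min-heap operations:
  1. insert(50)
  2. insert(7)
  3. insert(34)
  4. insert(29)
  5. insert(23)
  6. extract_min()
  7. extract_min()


insert(50) -> [50]
insert(7) -> [7, 50]
insert(34) -> [7, 50, 34]
insert(29) -> [7, 29, 34, 50]
insert(23) -> [7, 23, 34, 50, 29]
extract_min()->7, [23, 29, 34, 50]
extract_min()->23, [29, 50, 34]

Final heap: [29, 50, 34]


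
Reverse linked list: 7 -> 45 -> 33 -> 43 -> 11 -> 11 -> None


Step 1: curr=7, set curr.next=prev(None) | reversed so far: 7
Step 2: curr=45, set curr.next=prev(7) | reversed so far: 45 -> 7
Step 3: curr=33, set curr.next=prev(45) | reversed so far: 33 -> 45 -> 7
Step 4: curr=43, set curr.next=prev(33) | reversed so far: 43 -> 33 -> 45 -> 7
Step 5: curr=11, set curr.next=prev(43) | reversed so far: 11 -> 43 -> 33 -> 45 -> 7
Step 6: curr=11, set curr.next=prev(11) | reversed so far: 11 -> 11 -> 43 -> 33 -> 45 -> 7

11 -> 11 -> 43 -> 33 -> 45 -> 7 -> None


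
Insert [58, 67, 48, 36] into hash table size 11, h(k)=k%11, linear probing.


Insert 58: h=3 -> slot 3
Insert 67: h=1 -> slot 1
Insert 48: h=4 -> slot 4
Insert 36: h=3, 2 probes -> slot 5

Table: [None, 67, None, 58, 48, 36, None, None, None, None, None]


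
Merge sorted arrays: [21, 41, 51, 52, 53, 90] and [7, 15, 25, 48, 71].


Take 7 from B
Take 15 from B
Take 21 from A
Take 25 from B
Take 41 from A
Take 48 from B
Take 51 from A
Take 52 from A
Take 53 from A
Take 71 from B

Merged: [7, 15, 21, 25, 41, 48, 51, 52, 53, 71, 90]


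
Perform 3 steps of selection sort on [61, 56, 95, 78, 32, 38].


Initial: [61, 56, 95, 78, 32, 38]
Step 1: min=32 at 4
  Swap: [32, 56, 95, 78, 61, 38]
Step 2: min=38 at 5
  Swap: [32, 38, 95, 78, 61, 56]
Step 3: min=56 at 5
  Swap: [32, 38, 56, 78, 61, 95]

After 3 steps: [32, 38, 56, 78, 61, 95]


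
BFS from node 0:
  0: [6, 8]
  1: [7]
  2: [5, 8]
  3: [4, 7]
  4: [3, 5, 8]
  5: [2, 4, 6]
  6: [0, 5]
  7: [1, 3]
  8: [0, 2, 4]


Visit 0, enqueue [6, 8]
Visit 6, enqueue [5]
Visit 8, enqueue [2, 4]
Visit 5, enqueue []
Visit 2, enqueue []
Visit 4, enqueue [3]
Visit 3, enqueue [7]
Visit 7, enqueue [1]
Visit 1, enqueue []

BFS order: [0, 6, 8, 5, 2, 4, 3, 7, 1]


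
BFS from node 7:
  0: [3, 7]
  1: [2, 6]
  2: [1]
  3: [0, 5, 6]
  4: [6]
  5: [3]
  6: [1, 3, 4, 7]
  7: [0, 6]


Visit 7, enqueue [0, 6]
Visit 0, enqueue [3]
Visit 6, enqueue [1, 4]
Visit 3, enqueue [5]
Visit 1, enqueue [2]
Visit 4, enqueue []
Visit 5, enqueue []
Visit 2, enqueue []

BFS order: [7, 0, 6, 3, 1, 4, 5, 2]


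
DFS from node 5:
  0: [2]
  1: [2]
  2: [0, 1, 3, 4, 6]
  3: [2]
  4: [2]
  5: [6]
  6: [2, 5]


Visit 5, push [6]
Visit 6, push [2]
Visit 2, push [4, 3, 1, 0]
Visit 0, push []
Visit 1, push []
Visit 3, push []
Visit 4, push []

DFS order: [5, 6, 2, 0, 1, 3, 4]


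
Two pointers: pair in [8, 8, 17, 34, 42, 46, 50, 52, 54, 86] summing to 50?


lo=0(8)+hi=9(86)=94
lo=0(8)+hi=8(54)=62
lo=0(8)+hi=7(52)=60
lo=0(8)+hi=6(50)=58
lo=0(8)+hi=5(46)=54
lo=0(8)+hi=4(42)=50

Yes: 8+42=50


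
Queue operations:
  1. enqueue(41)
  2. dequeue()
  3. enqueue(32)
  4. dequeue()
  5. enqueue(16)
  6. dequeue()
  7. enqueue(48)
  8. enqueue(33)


enqueue(41) -> [41]
dequeue()->41, []
enqueue(32) -> [32]
dequeue()->32, []
enqueue(16) -> [16]
dequeue()->16, []
enqueue(48) -> [48]
enqueue(33) -> [48, 33]

Final queue: [48, 33]


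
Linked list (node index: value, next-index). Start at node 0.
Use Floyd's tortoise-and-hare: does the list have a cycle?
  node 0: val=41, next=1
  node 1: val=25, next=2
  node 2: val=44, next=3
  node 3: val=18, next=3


Floyd's tortoise (slow, +1) and hare (fast, +2):
  init: slow=0, fast=0
  step 1: slow=1, fast=2
  step 2: slow=2, fast=3
  step 3: slow=3, fast=3
  slow == fast at node 3: cycle detected

Cycle: yes


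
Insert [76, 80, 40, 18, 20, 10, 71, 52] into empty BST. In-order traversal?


Insert 76: root
Insert 80: R from 76
Insert 40: L from 76
Insert 18: L from 76 -> L from 40
Insert 20: L from 76 -> L from 40 -> R from 18
Insert 10: L from 76 -> L from 40 -> L from 18
Insert 71: L from 76 -> R from 40
Insert 52: L from 76 -> R from 40 -> L from 71

In-order: [10, 18, 20, 40, 52, 71, 76, 80]


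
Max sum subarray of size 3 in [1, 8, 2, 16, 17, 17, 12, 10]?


[0:3]: 11
[1:4]: 26
[2:5]: 35
[3:6]: 50
[4:7]: 46
[5:8]: 39

Max: 50 at [3:6]


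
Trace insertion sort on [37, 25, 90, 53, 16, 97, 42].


Initial: [37, 25, 90, 53, 16, 97, 42]
Insert 25: [25, 37, 90, 53, 16, 97, 42]
Insert 90: [25, 37, 90, 53, 16, 97, 42]
Insert 53: [25, 37, 53, 90, 16, 97, 42]
Insert 16: [16, 25, 37, 53, 90, 97, 42]
Insert 97: [16, 25, 37, 53, 90, 97, 42]
Insert 42: [16, 25, 37, 42, 53, 90, 97]

Sorted: [16, 25, 37, 42, 53, 90, 97]


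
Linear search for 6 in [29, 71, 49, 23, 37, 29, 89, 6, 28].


i=0: 29!=6
i=1: 71!=6
i=2: 49!=6
i=3: 23!=6
i=4: 37!=6
i=5: 29!=6
i=6: 89!=6
i=7: 6==6 found!

Found at 7, 8 comps


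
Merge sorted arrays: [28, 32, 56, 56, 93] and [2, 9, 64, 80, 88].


Take 2 from B
Take 9 from B
Take 28 from A
Take 32 from A
Take 56 from A
Take 56 from A
Take 64 from B
Take 80 from B
Take 88 from B

Merged: [2, 9, 28, 32, 56, 56, 64, 80, 88, 93]


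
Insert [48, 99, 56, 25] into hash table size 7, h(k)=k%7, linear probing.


Insert 48: h=6 -> slot 6
Insert 99: h=1 -> slot 1
Insert 56: h=0 -> slot 0
Insert 25: h=4 -> slot 4

Table: [56, 99, None, None, 25, None, 48]


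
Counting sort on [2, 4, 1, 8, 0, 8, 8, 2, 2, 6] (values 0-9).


Input: [2, 4, 1, 8, 0, 8, 8, 2, 2, 6]
Counts: [1, 1, 3, 0, 1, 0, 1, 0, 3, 0]

Sorted: [0, 1, 2, 2, 2, 4, 6, 8, 8, 8]


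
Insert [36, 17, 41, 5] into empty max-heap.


Insert 36: [36]
Insert 17: [36, 17]
Insert 41: [41, 17, 36]
Insert 5: [41, 17, 36, 5]

Final heap: [41, 17, 36, 5]


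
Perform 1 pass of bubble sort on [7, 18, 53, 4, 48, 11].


Initial: [7, 18, 53, 4, 48, 11]
Pass 1: [7, 18, 4, 48, 11, 53] (3 swaps)

After 1 pass: [7, 18, 4, 48, 11, 53]


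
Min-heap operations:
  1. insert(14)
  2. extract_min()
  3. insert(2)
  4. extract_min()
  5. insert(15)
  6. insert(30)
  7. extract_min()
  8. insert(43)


insert(14) -> [14]
extract_min()->14, []
insert(2) -> [2]
extract_min()->2, []
insert(15) -> [15]
insert(30) -> [15, 30]
extract_min()->15, [30]
insert(43) -> [30, 43]

Final heap: [30, 43]


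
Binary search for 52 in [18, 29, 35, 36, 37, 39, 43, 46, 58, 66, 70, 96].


Step 1: lo=0, hi=11, mid=5, val=39
Step 2: lo=6, hi=11, mid=8, val=58
Step 3: lo=6, hi=7, mid=6, val=43
Step 4: lo=7, hi=7, mid=7, val=46

Not found


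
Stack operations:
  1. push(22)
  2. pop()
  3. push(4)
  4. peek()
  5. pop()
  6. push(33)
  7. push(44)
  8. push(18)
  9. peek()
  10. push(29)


push(22) -> [22]
pop()->22, []
push(4) -> [4]
peek()->4
pop()->4, []
push(33) -> [33]
push(44) -> [33, 44]
push(18) -> [33, 44, 18]
peek()->18
push(29) -> [33, 44, 18, 29]

Final stack: [33, 44, 18, 29]


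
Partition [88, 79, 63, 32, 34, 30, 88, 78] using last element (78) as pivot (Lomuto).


Pivot: 78
  63 <= 78: swap -> [63, 79, 88, 32, 34, 30, 88, 78]
  32 <= 78: swap -> [63, 32, 88, 79, 34, 30, 88, 78]
  34 <= 78: swap -> [63, 32, 34, 79, 88, 30, 88, 78]
  30 <= 78: swap -> [63, 32, 34, 30, 88, 79, 88, 78]
Place pivot at 4: [63, 32, 34, 30, 78, 79, 88, 88]

Partitioned: [63, 32, 34, 30, 78, 79, 88, 88]


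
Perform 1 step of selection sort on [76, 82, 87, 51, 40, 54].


Initial: [76, 82, 87, 51, 40, 54]
Step 1: min=40 at 4
  Swap: [40, 82, 87, 51, 76, 54]

After 1 step: [40, 82, 87, 51, 76, 54]


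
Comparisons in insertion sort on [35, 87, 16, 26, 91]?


Algorithm: insertion sort
Input: [35, 87, 16, 26, 91]
Sorted: [16, 26, 35, 87, 91]

7


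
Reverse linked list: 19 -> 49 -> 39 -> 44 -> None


Step 1: curr=19, set curr.next=prev(None) | reversed so far: 19
Step 2: curr=49, set curr.next=prev(19) | reversed so far: 49 -> 19
Step 3: curr=39, set curr.next=prev(49) | reversed so far: 39 -> 49 -> 19
Step 4: curr=44, set curr.next=prev(39) | reversed so far: 44 -> 39 -> 49 -> 19

44 -> 39 -> 49 -> 19 -> None


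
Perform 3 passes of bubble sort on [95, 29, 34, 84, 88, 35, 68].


Initial: [95, 29, 34, 84, 88, 35, 68]
Pass 1: [29, 34, 84, 88, 35, 68, 95] (6 swaps)
Pass 2: [29, 34, 84, 35, 68, 88, 95] (2 swaps)
Pass 3: [29, 34, 35, 68, 84, 88, 95] (2 swaps)

After 3 passes: [29, 34, 35, 68, 84, 88, 95]


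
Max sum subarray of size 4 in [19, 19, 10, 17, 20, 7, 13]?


[0:4]: 65
[1:5]: 66
[2:6]: 54
[3:7]: 57

Max: 66 at [1:5]


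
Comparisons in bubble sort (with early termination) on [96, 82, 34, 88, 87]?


Algorithm: bubble sort (with early termination)
Input: [96, 82, 34, 88, 87]
Sorted: [34, 82, 87, 88, 96]

9


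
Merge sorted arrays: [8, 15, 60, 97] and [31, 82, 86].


Take 8 from A
Take 15 from A
Take 31 from B
Take 60 from A
Take 82 from B
Take 86 from B

Merged: [8, 15, 31, 60, 82, 86, 97]


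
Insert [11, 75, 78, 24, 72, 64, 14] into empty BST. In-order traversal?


Insert 11: root
Insert 75: R from 11
Insert 78: R from 11 -> R from 75
Insert 24: R from 11 -> L from 75
Insert 72: R from 11 -> L from 75 -> R from 24
Insert 64: R from 11 -> L from 75 -> R from 24 -> L from 72
Insert 14: R from 11 -> L from 75 -> L from 24

In-order: [11, 14, 24, 64, 72, 75, 78]


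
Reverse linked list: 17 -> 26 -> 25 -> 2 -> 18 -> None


Step 1: curr=17, set curr.next=prev(None) | reversed so far: 17
Step 2: curr=26, set curr.next=prev(17) | reversed so far: 26 -> 17
Step 3: curr=25, set curr.next=prev(26) | reversed so far: 25 -> 26 -> 17
Step 4: curr=2, set curr.next=prev(25) | reversed so far: 2 -> 25 -> 26 -> 17
Step 5: curr=18, set curr.next=prev(2) | reversed so far: 18 -> 2 -> 25 -> 26 -> 17

18 -> 2 -> 25 -> 26 -> 17 -> None


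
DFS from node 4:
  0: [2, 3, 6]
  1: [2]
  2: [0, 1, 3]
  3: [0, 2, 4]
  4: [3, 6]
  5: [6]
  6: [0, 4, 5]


Visit 4, push [6, 3]
Visit 3, push [2, 0]
Visit 0, push [6, 2]
Visit 2, push [1]
Visit 1, push []
Visit 6, push [5]
Visit 5, push []

DFS order: [4, 3, 0, 2, 1, 6, 5]


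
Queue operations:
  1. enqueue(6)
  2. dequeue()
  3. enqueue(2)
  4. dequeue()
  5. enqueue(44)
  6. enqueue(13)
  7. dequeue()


enqueue(6) -> [6]
dequeue()->6, []
enqueue(2) -> [2]
dequeue()->2, []
enqueue(44) -> [44]
enqueue(13) -> [44, 13]
dequeue()->44, [13]

Final queue: [13]


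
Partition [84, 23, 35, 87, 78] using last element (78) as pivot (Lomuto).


Pivot: 78
  23 <= 78: swap -> [23, 84, 35, 87, 78]
  35 <= 78: swap -> [23, 35, 84, 87, 78]
Place pivot at 2: [23, 35, 78, 87, 84]

Partitioned: [23, 35, 78, 87, 84]


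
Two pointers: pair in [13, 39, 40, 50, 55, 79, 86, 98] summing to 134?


lo=0(13)+hi=7(98)=111
lo=1(39)+hi=7(98)=137
lo=1(39)+hi=6(86)=125
lo=2(40)+hi=6(86)=126
lo=3(50)+hi=6(86)=136
lo=3(50)+hi=5(79)=129
lo=4(55)+hi=5(79)=134

Yes: 55+79=134


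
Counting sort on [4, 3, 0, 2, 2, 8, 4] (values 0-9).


Input: [4, 3, 0, 2, 2, 8, 4]
Counts: [1, 0, 2, 1, 2, 0, 0, 0, 1, 0]

Sorted: [0, 2, 2, 3, 4, 4, 8]


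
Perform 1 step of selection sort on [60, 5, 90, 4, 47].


Initial: [60, 5, 90, 4, 47]
Step 1: min=4 at 3
  Swap: [4, 5, 90, 60, 47]

After 1 step: [4, 5, 90, 60, 47]


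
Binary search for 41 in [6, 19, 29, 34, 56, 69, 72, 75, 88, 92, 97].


Step 1: lo=0, hi=10, mid=5, val=69
Step 2: lo=0, hi=4, mid=2, val=29
Step 3: lo=3, hi=4, mid=3, val=34
Step 4: lo=4, hi=4, mid=4, val=56

Not found


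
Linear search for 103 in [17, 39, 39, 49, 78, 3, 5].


i=0: 17!=103
i=1: 39!=103
i=2: 39!=103
i=3: 49!=103
i=4: 78!=103
i=5: 3!=103
i=6: 5!=103

Not found, 7 comps


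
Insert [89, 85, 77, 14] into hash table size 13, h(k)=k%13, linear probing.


Insert 89: h=11 -> slot 11
Insert 85: h=7 -> slot 7
Insert 77: h=12 -> slot 12
Insert 14: h=1 -> slot 1

Table: [None, 14, None, None, None, None, None, 85, None, None, None, 89, 77]


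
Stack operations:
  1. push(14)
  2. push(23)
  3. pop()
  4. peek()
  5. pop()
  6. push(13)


push(14) -> [14]
push(23) -> [14, 23]
pop()->23, [14]
peek()->14
pop()->14, []
push(13) -> [13]

Final stack: [13]


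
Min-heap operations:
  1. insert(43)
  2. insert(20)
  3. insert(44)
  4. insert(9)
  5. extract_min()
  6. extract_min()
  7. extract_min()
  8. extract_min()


insert(43) -> [43]
insert(20) -> [20, 43]
insert(44) -> [20, 43, 44]
insert(9) -> [9, 20, 44, 43]
extract_min()->9, [20, 43, 44]
extract_min()->20, [43, 44]
extract_min()->43, [44]
extract_min()->44, []

Final heap: []


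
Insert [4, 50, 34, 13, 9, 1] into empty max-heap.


Insert 4: [4]
Insert 50: [50, 4]
Insert 34: [50, 4, 34]
Insert 13: [50, 13, 34, 4]
Insert 9: [50, 13, 34, 4, 9]
Insert 1: [50, 13, 34, 4, 9, 1]

Final heap: [50, 13, 34, 4, 9, 1]


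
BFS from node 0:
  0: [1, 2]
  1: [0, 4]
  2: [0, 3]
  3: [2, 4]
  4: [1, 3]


Visit 0, enqueue [1, 2]
Visit 1, enqueue [4]
Visit 2, enqueue [3]
Visit 4, enqueue []
Visit 3, enqueue []

BFS order: [0, 1, 2, 4, 3]


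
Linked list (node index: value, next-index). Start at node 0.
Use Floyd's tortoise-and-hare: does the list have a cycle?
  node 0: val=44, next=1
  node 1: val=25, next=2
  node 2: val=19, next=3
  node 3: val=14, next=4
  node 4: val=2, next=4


Floyd's tortoise (slow, +1) and hare (fast, +2):
  init: slow=0, fast=0
  step 1: slow=1, fast=2
  step 2: slow=2, fast=4
  step 3: slow=3, fast=4
  step 4: slow=4, fast=4
  slow == fast at node 4: cycle detected

Cycle: yes


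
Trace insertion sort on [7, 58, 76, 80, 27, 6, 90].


Initial: [7, 58, 76, 80, 27, 6, 90]
Insert 58: [7, 58, 76, 80, 27, 6, 90]
Insert 76: [7, 58, 76, 80, 27, 6, 90]
Insert 80: [7, 58, 76, 80, 27, 6, 90]
Insert 27: [7, 27, 58, 76, 80, 6, 90]
Insert 6: [6, 7, 27, 58, 76, 80, 90]
Insert 90: [6, 7, 27, 58, 76, 80, 90]

Sorted: [6, 7, 27, 58, 76, 80, 90]


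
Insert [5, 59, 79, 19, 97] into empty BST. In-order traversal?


Insert 5: root
Insert 59: R from 5
Insert 79: R from 5 -> R from 59
Insert 19: R from 5 -> L from 59
Insert 97: R from 5 -> R from 59 -> R from 79

In-order: [5, 19, 59, 79, 97]


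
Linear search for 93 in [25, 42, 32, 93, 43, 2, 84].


i=0: 25!=93
i=1: 42!=93
i=2: 32!=93
i=3: 93==93 found!

Found at 3, 4 comps


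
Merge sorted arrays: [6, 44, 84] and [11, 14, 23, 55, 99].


Take 6 from A
Take 11 from B
Take 14 from B
Take 23 from B
Take 44 from A
Take 55 from B
Take 84 from A

Merged: [6, 11, 14, 23, 44, 55, 84, 99]


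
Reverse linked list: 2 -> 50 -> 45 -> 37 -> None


Step 1: curr=2, set curr.next=prev(None) | reversed so far: 2
Step 2: curr=50, set curr.next=prev(2) | reversed so far: 50 -> 2
Step 3: curr=45, set curr.next=prev(50) | reversed so far: 45 -> 50 -> 2
Step 4: curr=37, set curr.next=prev(45) | reversed so far: 37 -> 45 -> 50 -> 2

37 -> 45 -> 50 -> 2 -> None


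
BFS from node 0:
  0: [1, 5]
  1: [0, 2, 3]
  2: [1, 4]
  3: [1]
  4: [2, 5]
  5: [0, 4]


Visit 0, enqueue [1, 5]
Visit 1, enqueue [2, 3]
Visit 5, enqueue [4]
Visit 2, enqueue []
Visit 3, enqueue []
Visit 4, enqueue []

BFS order: [0, 1, 5, 2, 3, 4]


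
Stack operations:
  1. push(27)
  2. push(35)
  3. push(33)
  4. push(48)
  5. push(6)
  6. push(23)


push(27) -> [27]
push(35) -> [27, 35]
push(33) -> [27, 35, 33]
push(48) -> [27, 35, 33, 48]
push(6) -> [27, 35, 33, 48, 6]
push(23) -> [27, 35, 33, 48, 6, 23]

Final stack: [27, 35, 33, 48, 6, 23]


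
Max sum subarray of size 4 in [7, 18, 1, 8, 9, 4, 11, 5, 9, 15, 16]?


[0:4]: 34
[1:5]: 36
[2:6]: 22
[3:7]: 32
[4:8]: 29
[5:9]: 29
[6:10]: 40
[7:11]: 45

Max: 45 at [7:11]


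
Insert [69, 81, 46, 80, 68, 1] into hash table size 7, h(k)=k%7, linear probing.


Insert 69: h=6 -> slot 6
Insert 81: h=4 -> slot 4
Insert 46: h=4, 1 probes -> slot 5
Insert 80: h=3 -> slot 3
Insert 68: h=5, 2 probes -> slot 0
Insert 1: h=1 -> slot 1

Table: [68, 1, None, 80, 81, 46, 69]


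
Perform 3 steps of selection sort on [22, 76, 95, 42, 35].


Initial: [22, 76, 95, 42, 35]
Step 1: min=22 at 0
  Swap: [22, 76, 95, 42, 35]
Step 2: min=35 at 4
  Swap: [22, 35, 95, 42, 76]
Step 3: min=42 at 3
  Swap: [22, 35, 42, 95, 76]

After 3 steps: [22, 35, 42, 95, 76]


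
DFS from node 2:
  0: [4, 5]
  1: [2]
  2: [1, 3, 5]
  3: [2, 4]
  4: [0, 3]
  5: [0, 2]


Visit 2, push [5, 3, 1]
Visit 1, push []
Visit 3, push [4]
Visit 4, push [0]
Visit 0, push [5]
Visit 5, push []

DFS order: [2, 1, 3, 4, 0, 5]


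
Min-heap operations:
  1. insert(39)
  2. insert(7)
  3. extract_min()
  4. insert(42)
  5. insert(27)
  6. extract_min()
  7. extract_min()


insert(39) -> [39]
insert(7) -> [7, 39]
extract_min()->7, [39]
insert(42) -> [39, 42]
insert(27) -> [27, 42, 39]
extract_min()->27, [39, 42]
extract_min()->39, [42]

Final heap: [42]


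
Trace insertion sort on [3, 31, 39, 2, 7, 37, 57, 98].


Initial: [3, 31, 39, 2, 7, 37, 57, 98]
Insert 31: [3, 31, 39, 2, 7, 37, 57, 98]
Insert 39: [3, 31, 39, 2, 7, 37, 57, 98]
Insert 2: [2, 3, 31, 39, 7, 37, 57, 98]
Insert 7: [2, 3, 7, 31, 39, 37, 57, 98]
Insert 37: [2, 3, 7, 31, 37, 39, 57, 98]
Insert 57: [2, 3, 7, 31, 37, 39, 57, 98]
Insert 98: [2, 3, 7, 31, 37, 39, 57, 98]

Sorted: [2, 3, 7, 31, 37, 39, 57, 98]


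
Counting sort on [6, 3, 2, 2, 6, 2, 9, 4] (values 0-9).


Input: [6, 3, 2, 2, 6, 2, 9, 4]
Counts: [0, 0, 3, 1, 1, 0, 2, 0, 0, 1]

Sorted: [2, 2, 2, 3, 4, 6, 6, 9]


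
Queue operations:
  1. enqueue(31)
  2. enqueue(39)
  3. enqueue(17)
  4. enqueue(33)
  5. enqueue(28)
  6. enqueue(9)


enqueue(31) -> [31]
enqueue(39) -> [31, 39]
enqueue(17) -> [31, 39, 17]
enqueue(33) -> [31, 39, 17, 33]
enqueue(28) -> [31, 39, 17, 33, 28]
enqueue(9) -> [31, 39, 17, 33, 28, 9]

Final queue: [31, 39, 17, 33, 28, 9]


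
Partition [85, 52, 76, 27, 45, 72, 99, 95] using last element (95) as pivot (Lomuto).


Pivot: 95
  85 <= 95: advance i (no swap)
  52 <= 95: advance i (no swap)
  76 <= 95: advance i (no swap)
  27 <= 95: advance i (no swap)
  45 <= 95: advance i (no swap)
  72 <= 95: advance i (no swap)
Place pivot at 6: [85, 52, 76, 27, 45, 72, 95, 99]

Partitioned: [85, 52, 76, 27, 45, 72, 95, 99]


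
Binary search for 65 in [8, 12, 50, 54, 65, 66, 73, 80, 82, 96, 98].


Step 1: lo=0, hi=10, mid=5, val=66
Step 2: lo=0, hi=4, mid=2, val=50
Step 3: lo=3, hi=4, mid=3, val=54
Step 4: lo=4, hi=4, mid=4, val=65

Found at index 4


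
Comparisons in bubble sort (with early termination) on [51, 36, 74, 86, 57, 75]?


Algorithm: bubble sort (with early termination)
Input: [51, 36, 74, 86, 57, 75]
Sorted: [36, 51, 57, 74, 75, 86]

12


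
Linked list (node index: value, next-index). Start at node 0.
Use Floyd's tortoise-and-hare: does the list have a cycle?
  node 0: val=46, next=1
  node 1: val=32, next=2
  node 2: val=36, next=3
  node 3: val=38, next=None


Floyd's tortoise (slow, +1) and hare (fast, +2):
  init: slow=0, fast=0
  step 1: slow=1, fast=2
  step 2: fast 2->3->None, no cycle

Cycle: no
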